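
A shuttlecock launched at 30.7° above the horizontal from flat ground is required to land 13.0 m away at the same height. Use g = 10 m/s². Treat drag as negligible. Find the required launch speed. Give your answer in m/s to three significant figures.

Level-ground range: R = v₀² sin(2θ)/g, so v₀ = √(gR / sin 2θ).
v₀ = √(10.0 × 13.0 / sin 61.40°) = √(130.0 / 0.8780) = √148.07 = 12.17 m/s.

12.2 m/s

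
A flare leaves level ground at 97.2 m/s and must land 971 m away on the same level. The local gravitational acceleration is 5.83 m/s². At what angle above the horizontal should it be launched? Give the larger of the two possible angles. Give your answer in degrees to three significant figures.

Level-ground range R = v₀² sin(2θ)/g ⇒ sin(2θ) = gR/v₀² = 5.83 × 971 / 97.2² = 0.5992.
2θ = 36.81° or 180° − 36.81° = 143.2°, so θ = 18.41° or 71.59°.
The larger angle is 71.59°.

71.6°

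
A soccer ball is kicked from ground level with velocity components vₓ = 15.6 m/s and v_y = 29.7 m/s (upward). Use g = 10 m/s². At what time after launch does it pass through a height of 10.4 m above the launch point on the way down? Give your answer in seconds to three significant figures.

5.57 s

Set y = v_y0 t − ½ g t² = 10.4: 5.000 t² − 29.70 t + 10.4 = 0.
t = [29.70 ± √(29.70² − 2·10.0·10.4)] / 10.0 = (29.70 ± 25.96) / 10.0, so t = 0.3737 s or t = 5.566 s.
The descending-branch root is 5.566 s.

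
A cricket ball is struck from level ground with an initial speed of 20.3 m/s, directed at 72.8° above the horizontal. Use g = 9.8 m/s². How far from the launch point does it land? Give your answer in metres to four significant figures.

vₓ = 20.30 cos 72.8° = 6.003 m/s; v_y0 = 20.30 sin 72.8° = 19.39 m/s.
Time aloft: T = 2 v_y0 / g = 2 × 19.39 / 9.80 = 3.958 s.
Horizontal distance R = vₓ T = 6.003 × 3.958 = 23.76 m.

23.76 m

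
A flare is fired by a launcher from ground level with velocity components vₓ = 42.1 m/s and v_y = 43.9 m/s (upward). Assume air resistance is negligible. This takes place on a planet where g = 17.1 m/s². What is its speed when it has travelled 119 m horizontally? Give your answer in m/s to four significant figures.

x = vₓ t ⇒ t = 119/42.10 = 2.827 s.
Vertical velocity there: v_y = v_y0 − g t = 43.90 − 17.1 × 2.827 = −4.435 m/s.
Speed: √(vₓ² + v_y²) = √(42.10² + 4.435²) = 42.33 m/s.

42.33 m/s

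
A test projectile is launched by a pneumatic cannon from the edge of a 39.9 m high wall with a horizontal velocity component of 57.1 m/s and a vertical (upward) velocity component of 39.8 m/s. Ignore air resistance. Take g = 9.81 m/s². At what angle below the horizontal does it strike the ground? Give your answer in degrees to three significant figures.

40.4°

With up positive and y = 0 at the ground: y(t) = 39.9 + (39.80) t − 4.905 t². Setting y = 0 and taking the positive root: t = [39.80 + √(39.80² + 2·9.81·39.9)] / 9.81 = (39.80 + 48.65) / 9.81 = 9.016 s.
At impact: v_y = v_y0 − g t = −48.65 m/s; vₓ = 57.10 m/s.
Angle below horizontal: arctan(|v_y|/vₓ) = arctan(48.65/57.10) = 40.43°.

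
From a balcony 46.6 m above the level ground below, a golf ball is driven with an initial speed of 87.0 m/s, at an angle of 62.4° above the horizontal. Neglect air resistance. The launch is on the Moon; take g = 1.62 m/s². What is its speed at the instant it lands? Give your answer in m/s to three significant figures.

87.9 m/s

Horizontal component vₓ = 87.00 cos 62.4° = 40.31 m/s; vertical v_y0 = 87.00 sin 62.4° = 77.10 m/s.
Vertical motion (up positive, ground at y = 0): 0.8100 t² − (77.10) t − 46.6 = 0, so t = (77.10 + √(77.10² + 2·1.62·46.6)) / 1.62 = (77.10 + 78.07) / 1.62 = 95.79 s.
Vertical velocity at impact: v_y = v_y0 − g t = 77.10 − 1.62 × 95.79 = −78.07 m/s.
Speed: |v| = √(vₓ² + v_y²) = √(40.31² + 78.07²) = 87.86 m/s.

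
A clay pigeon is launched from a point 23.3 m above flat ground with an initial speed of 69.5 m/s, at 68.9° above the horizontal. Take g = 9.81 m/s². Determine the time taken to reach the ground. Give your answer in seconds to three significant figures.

13.6 s

Resolve: vₓ = 69.50 cos 68.9° = 25.02 m/s and v_y0 = 69.50 sin 68.9° = 64.84 m/s.
The projectile lands when y = 23.3 + (64.84) t − ½·9.81·t² = 0. Positive root: t = (64.84 + √(64.84² + 2·9.81·23.3)) / 9.81 = (64.84 + 68.27) / 9.81 = 13.57 s.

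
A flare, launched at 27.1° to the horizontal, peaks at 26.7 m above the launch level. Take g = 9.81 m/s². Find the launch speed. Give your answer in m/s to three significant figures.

50.2 m/s

At the peak v_y = 0, so v_y0 = √(2gH) = √(2 × 9.81 × 26.7) = 22.89 m/s.
v_y0 = v₀ sin θ ⇒ v₀ = 22.89 / sin 27.1° = 50.24 m/s.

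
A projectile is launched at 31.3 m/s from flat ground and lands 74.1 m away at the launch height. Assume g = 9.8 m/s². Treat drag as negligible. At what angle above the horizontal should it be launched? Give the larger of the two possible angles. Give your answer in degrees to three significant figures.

R = v₀² sin 2θ / g gives sin 2θ = gR/v₀² = 9.80·74.1/31.3² = 0.7412.
2θ = 47.84° or 180° − 47.84° = 132.2°, so θ = 23.92° or 66.08°.
The larger angle is 66.08°.

66.1°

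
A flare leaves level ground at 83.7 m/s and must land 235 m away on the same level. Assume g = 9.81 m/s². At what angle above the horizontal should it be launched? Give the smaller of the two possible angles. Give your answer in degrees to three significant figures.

Level-ground range R = v₀² sin(2θ)/g ⇒ sin(2θ) = gR/v₀² = 9.81 × 235 / 83.7² = 0.3291.
2θ = 19.21° or 180° − 19.21° = 160.8°, so θ = 9.606° or 80.39°.
The smaller angle is 9.606°.

9.61°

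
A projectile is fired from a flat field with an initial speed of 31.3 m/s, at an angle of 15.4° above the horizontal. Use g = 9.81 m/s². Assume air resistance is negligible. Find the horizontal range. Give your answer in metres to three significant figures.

Components: vₓ = 31.30 cos 15.4° = 30.18 m/s, v_y0 = 31.30 sin 15.4° = 8.312 m/s.
Time aloft: T = 2 v_y0 / g = 2 × 8.312 / 9.81 = 1.695 s.
Horizontal distance R = vₓ T = 30.18 × 1.695 = 51.14 m.

51.1 m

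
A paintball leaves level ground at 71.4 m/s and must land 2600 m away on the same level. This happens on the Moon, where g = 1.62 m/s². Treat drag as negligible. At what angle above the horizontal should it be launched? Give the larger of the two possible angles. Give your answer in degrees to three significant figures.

62.1°

R = v₀² sin 2θ / g gives sin 2θ = gR/v₀² = 1.62·2600/71.4² = 0.8262.
2θ = 55.71° or 180° − 55.71° = 124.3°, so θ = 27.86° or 62.14°.
The larger angle is 62.14°.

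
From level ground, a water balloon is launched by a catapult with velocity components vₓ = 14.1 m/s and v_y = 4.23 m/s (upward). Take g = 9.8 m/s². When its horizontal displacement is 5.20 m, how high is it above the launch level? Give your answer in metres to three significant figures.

x = vₓ t ⇒ t = 5.20/14.10 = 0.3688 s.
Height: y = v_y0 t − ½ g t² = 4.230 × 0.3688 − 4.900 × 0.3688² = 1.560 − 0.6664 = 0.8936 m.

0.894 m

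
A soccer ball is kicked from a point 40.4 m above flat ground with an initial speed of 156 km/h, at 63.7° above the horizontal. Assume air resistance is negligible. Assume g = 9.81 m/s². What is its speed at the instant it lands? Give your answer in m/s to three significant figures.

Convert: 156 km/h = 156/3.6 = 43.33 m/s.
Components: vₓ = 43.33 cos 63.7° = 19.20 m/s, v_y0 = 43.33 sin 63.7° = 38.85 m/s.
With up positive and y = 0 at the ground: y(t) = 40.4 + (38.85) t − 4.905 t². Setting y = 0 and taking the positive root: t = [38.85 + √(38.85² + 2·9.81·40.4)] / 9.81 = (38.85 + 47.98) / 9.81 = 8.851 s.
Vertical velocity at impact: v_y = v_y0 − g t = 38.85 − 9.81 × 8.851 = −47.98 m/s.
Speed: |v| = √(vₓ² + v_y²) = √(19.20² + 47.98²) = 51.68 m/s.

51.7 m/s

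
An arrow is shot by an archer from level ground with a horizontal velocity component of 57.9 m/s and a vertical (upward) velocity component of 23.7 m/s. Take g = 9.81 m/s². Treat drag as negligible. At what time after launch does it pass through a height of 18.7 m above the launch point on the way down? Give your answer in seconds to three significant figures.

Require v_y0 t − ½ g t² = 18.7, i.e. 4.905 t² − 23.70 t + 18.7 = 0.
t = [23.70 ± √(23.70² − 2·9.81·18.7)] / 9.81 = (23.70 ± 13.96) / 9.81, so t = 0.9932 s or t = 3.839 s.
The descending-branch root is 3.839 s.

3.84 s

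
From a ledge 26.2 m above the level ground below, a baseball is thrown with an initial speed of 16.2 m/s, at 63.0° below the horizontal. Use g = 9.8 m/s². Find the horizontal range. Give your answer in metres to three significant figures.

9.33 m

Resolve: vₓ = 16.20 cos 63.0° = 7.355 m/s and v_y0 = −14.43 m/s (downward).
The projectile lands when y = 26.2 + (−14.43) t − ½·9.80·t² = 0. Positive root: t = (−14.43 + √(14.43² + 2·9.80·26.2)) / 9.80 = (−14.43 + 26.87) / 9.80 = 1.269 s.
Horizontal distance: R = vₓ t = 7.355 × 1.269 = 9.331 m.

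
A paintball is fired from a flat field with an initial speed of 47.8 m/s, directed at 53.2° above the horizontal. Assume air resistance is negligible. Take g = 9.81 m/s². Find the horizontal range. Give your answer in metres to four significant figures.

223.4 m

Horizontal component vₓ = 47.80 cos 53.2° = 28.63 m/s; vertical v_y0 = 47.80 sin 53.2° = 38.27 m/s.
Flight time T = 2 v_y0 / g = 7.803 s.
Range: R = vₓ T = 28.63 × 7.803 = 223.4 m.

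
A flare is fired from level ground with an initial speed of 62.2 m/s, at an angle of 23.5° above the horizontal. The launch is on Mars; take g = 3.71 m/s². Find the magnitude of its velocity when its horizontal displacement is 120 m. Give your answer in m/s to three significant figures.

59.5 m/s

vₓ = 62.20 cos 23.5° = 57.04 m/s; v_y0 = 62.20 sin 23.5° = 24.80 m/s.
Time to reach x = 120 m: t = x/vₓ = 120/57.04 = 2.104 s.
Vertical velocity there: v_y = v_y0 − g t = 24.80 − 3.71 × 2.104 = 17.00 m/s.
Speed: √(vₓ² + v_y²) = √(57.04² + 17.00²) = 59.52 m/s.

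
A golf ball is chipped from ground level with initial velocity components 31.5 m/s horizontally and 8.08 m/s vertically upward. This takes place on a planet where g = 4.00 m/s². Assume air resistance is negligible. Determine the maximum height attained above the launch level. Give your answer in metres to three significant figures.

At the apex v_y = 0, so H = v_y0²/(2g) = 8.080²/8.000 = 8.161 m.

8.16 m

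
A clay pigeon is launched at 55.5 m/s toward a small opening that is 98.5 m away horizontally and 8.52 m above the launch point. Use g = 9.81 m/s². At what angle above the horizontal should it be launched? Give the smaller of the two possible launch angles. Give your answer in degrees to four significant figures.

Trajectory: y = x tanθ − g x² (1 + tan²θ)/(2v₀²). With x = 98.5, y = 8.52, v₀ = 55.5, g = 9.81:
15.45 tan²θ − 98.5 tanθ + (23.97) = 0.
tanθ = [98.5 ± √(98.5² − 4 × 15.45 × (23.97))] / (2 × 15.45) = (98.5 ± 90.67) / 30.90, giving tanθ = 0.2534 or 6.122.
θ = 14.22° or 80.72°; the smaller is 14.22°.

14.22°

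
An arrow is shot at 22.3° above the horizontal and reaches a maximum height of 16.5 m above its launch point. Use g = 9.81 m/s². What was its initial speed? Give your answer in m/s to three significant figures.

At the peak v_y = 0, so v_y0 = √(2gH) = √(2 × 9.81 × 16.5) = 17.99 m/s.
v_y0 = v₀ sin θ ⇒ v₀ = 17.99 / sin 22.3° = 47.42 m/s.

47.4 m/s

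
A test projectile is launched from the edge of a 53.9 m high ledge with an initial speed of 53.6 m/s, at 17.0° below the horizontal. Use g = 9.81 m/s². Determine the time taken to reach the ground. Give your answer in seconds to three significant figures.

Components: vₓ = 53.60 cos 17.0° = 51.26 m/s, v_y0 = −15.67 m/s (downward).
The projectile lands when y = 53.9 + (−15.67) t − ½·9.81·t² = 0. Positive root: t = (−15.67 + √(15.67² + 2·9.81·53.9)) / 9.81 = (−15.67 + 36.10) / 9.81 = 2.082 s.

2.08 s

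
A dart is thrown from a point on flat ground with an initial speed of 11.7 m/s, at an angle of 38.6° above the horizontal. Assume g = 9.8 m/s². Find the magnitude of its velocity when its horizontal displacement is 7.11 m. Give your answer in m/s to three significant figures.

Resolve: vₓ = 11.70 cos 38.6° = 9.144 m/s and v_y0 = 11.70 sin 38.6° = 7.299 m/s.
At x = 7.11 m, t = x/vₓ = 7.11/9.144 = 0.7776 s.
Vertical velocity there: v_y = v_y0 − g t = 7.299 − 9.80 × 0.7776 = −0.3209 m/s.
Speed: √(vₓ² + v_y²) = √(9.144² + 0.3209²) = 9.149 m/s.

9.15 m/s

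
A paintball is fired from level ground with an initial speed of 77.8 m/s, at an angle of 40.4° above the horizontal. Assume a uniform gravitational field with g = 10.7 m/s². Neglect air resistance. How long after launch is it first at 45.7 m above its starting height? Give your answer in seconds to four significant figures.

vₓ = 77.80 cos 40.4° = 59.25 m/s; v_y0 = 77.80 sin 40.4° = 50.42 m/s.
Require v_y0 t − ½ g t² = 45.7, i.e. 5.350 t² − 50.42 t + 45.7 = 0.
Quadratic formula: t = (50.42 ± √1564.6) / 10.7 = (50.42 ± 39.55) / 10.7 → t = 1.016 s or 8.409 s.
The first (ascending) time is 1.016 s.

1.016 s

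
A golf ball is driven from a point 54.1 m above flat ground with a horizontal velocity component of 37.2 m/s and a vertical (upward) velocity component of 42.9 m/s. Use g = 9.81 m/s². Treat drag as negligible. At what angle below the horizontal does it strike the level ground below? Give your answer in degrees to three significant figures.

Vertical motion (up positive, ground at y = 0): 4.905 t² − (42.90) t − 54.1 = 0, so t = (42.90 + √(42.90² + 2·9.81·54.1)) / 9.81 = (42.90 + 53.87) / 9.81 = 9.864 s.
At impact: v_y = v_y0 − g t = −53.87 m/s; vₓ = 37.20 m/s.
Angle below horizontal: arctan(|v_y|/vₓ) = arctan(53.87/37.20) = 55.37°.

55.4°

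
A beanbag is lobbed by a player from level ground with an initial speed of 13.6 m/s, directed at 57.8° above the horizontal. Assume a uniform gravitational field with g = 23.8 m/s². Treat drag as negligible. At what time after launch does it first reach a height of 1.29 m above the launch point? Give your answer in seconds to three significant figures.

vₓ = 13.60 cos 57.8° = 7.247 m/s; v_y0 = 13.60 sin 57.8° = 11.51 m/s.
Set y = v_y0 t − ½ g t² = 1.29: 11.90 t² − 11.51 t + 1.29 = 0.
t = [11.51 ± √(11.51² − 2·23.8·1.29)] / 23.8 = (11.51 ± 8.428) / 23.8, so t = 0.1294 s or t = 0.8377 s.
The first (ascending) time is 0.1294 s.

0.129 s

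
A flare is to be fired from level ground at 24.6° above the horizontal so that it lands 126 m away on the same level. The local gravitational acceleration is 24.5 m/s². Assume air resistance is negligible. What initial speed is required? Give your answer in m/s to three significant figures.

63.9 m/s

On level ground R = v₀² sin 2θ / g ⇒ v₀ = √(gR / sin 2θ).
v₀ = √(24.5 × 126 / sin 49.20°) = √(3087 / 0.7570) = √4078.0 = 63.86 m/s.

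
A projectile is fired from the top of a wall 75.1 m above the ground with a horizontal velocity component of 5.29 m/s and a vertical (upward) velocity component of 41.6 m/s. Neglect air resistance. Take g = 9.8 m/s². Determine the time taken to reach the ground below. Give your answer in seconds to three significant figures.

10.0 s

The projectile lands when y = 75.1 + (41.60) t − ½·9.80·t² = 0. Positive root: t = (41.60 + √(41.60² + 2·9.80·75.1)) / 9.80 = (41.60 + 56.59) / 9.80 = 10.02 s.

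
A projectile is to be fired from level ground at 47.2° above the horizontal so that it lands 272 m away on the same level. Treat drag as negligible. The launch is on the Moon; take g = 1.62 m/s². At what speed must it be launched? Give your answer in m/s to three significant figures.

21.0 m/s

From R = (v₀² / g) sin 2θ: v₀ = √(gR / sin 2θ).
v₀ = √(1.62 × 272 / sin 94.40°) = √(440.6 / 0.9971) = √441.94 = 21.02 m/s.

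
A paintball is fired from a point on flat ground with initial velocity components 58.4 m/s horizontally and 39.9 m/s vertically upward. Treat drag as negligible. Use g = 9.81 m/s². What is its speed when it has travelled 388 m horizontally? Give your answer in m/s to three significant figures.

x = vₓ t ⇒ t = 388/58.40 = 6.644 s.
Vertical velocity there: v_y = v_y0 − g t = 39.90 − 9.81 × 6.644 = −25.28 m/s.
Speed: √(vₓ² + v_y²) = √(58.40² + 25.28²) = 63.64 m/s.

63.6 m/s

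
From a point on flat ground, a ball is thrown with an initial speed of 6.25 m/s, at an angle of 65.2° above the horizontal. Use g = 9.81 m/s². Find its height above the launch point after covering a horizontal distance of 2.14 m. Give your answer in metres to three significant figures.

1.36 m

vₓ = 6.250 cos 65.2° = 2.622 m/s; v_y0 = 6.250 sin 65.2° = 5.674 m/s.
At x = 2.14 m, t = x/vₓ = 2.14/2.622 = 0.8163 s.
Height: y = v_y0 t − ½ g t² = 5.674 × 0.8163 − 4.905 × 0.8163² = 4.631 − 3.268 = 1.363 m.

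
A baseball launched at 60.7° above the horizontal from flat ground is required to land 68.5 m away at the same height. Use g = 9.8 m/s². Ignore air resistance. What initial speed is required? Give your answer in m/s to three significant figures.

28.0 m/s

Level-ground range: R = v₀² sin(2θ)/g, so v₀ = √(gR / sin 2θ).
v₀ = √(9.80 × 68.5 / sin 121.4°) = √(671.3 / 0.8536) = √786.48 = 28.04 m/s.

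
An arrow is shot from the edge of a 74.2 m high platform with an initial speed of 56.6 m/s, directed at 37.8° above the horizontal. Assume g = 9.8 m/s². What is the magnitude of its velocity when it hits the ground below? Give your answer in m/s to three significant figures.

Resolve: vₓ = 56.60 cos 37.8° = 44.72 m/s and v_y0 = 56.60 sin 37.8° = 34.69 m/s.
With up positive and y = 0 at the ground: y(t) = 74.2 + (34.69) t − 4.900 t². Setting y = 0 and taking the positive root: t = [34.69 + √(34.69² + 2·9.80·74.2)] / 9.80 = (34.69 + 51.55) / 9.80 = 8.800 s.
Vertical velocity at impact: v_y = v_y0 − g t = 34.69 − 9.80 × 8.800 = −51.55 m/s.
Speed: |v| = √(vₓ² + v_y²) = √(44.72² + 51.55²) = 68.25 m/s.

68.2 m/s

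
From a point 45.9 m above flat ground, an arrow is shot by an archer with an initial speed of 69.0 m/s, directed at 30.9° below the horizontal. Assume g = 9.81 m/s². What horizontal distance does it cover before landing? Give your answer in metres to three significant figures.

66.4 m

Horizontal component vₓ = 69.00 cos 30.9° = 59.21 m/s; vertical v_y0 = −35.43 m/s (downward).
The projectile lands when y = 45.9 + (−35.43) t − ½·9.81·t² = 0. Positive root: t = (−35.43 + √(35.43² + 2·9.81·45.9)) / 9.81 = (−35.43 + 46.43) / 9.81 = 1.121 s.
Horizontal distance: R = vₓ t = 59.21 × 1.121 = 66.39 m.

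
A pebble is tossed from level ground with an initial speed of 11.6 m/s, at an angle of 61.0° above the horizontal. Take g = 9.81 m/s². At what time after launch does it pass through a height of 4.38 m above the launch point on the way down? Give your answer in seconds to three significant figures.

Horizontal component vₓ = 11.60 cos 61.0° = 5.624 m/s; vertical v_y0 = 11.60 sin 61.0° = 10.15 m/s.
Height y(t) = 10.15 t − 4.905 t² = 4.38 gives 4.905 t² − 10.15 t + 4.38 = 0.
Quadratic formula: t = (10.15 ± √16.997) / 9.81 = (10.15 ± 4.123) / 9.81 → t = 0.6139 s or 1.454 s.
The descending-branch root is 1.454 s.

1.45 s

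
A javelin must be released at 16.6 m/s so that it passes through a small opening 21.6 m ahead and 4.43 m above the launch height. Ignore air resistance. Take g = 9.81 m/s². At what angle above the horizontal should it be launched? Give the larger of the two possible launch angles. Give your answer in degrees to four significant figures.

59.50°

Trajectory: y = x tanθ − g x² (1 + tan²θ)/(2v₀²). With x = 21.6, y = 4.43, v₀ = 16.6, g = 9.81:
8.305 tan²θ − 21.6 tanθ + (12.73) = 0.
tanθ = [21.6 ± √(21.6² − 4 × 8.305 × (12.73))] / (2 × 8.305) = (21.6 ± 6.597) / 16.61, giving tanθ = 0.9033 or 1.698.
θ = 42.09° or 59.50°; the larger is 59.50°.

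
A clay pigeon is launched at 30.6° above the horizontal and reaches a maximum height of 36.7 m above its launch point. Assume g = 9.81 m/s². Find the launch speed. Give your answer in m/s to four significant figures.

52.71 m/s

At the peak v_y = 0, so v_y0 = √(2gH) = √(2 × 9.81 × 36.7) = 26.83 m/s.
v_y0 = v₀ sin θ ⇒ v₀ = 26.83 / sin 30.6° = 52.71 m/s.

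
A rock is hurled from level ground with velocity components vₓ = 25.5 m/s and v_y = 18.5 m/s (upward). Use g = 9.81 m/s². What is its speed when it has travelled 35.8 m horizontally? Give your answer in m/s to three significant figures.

25.9 m/s

x = vₓ t ⇒ t = 35.8/25.50 = 1.404 s.
Vertical velocity there: v_y = v_y0 − g t = 18.50 − 9.81 × 1.404 = 4.728 m/s.
Speed: √(vₓ² + v_y²) = √(25.50² + 4.728²) = 25.93 m/s.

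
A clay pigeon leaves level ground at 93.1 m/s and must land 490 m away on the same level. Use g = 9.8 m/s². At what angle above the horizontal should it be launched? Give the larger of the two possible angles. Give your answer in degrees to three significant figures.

73.2°

R = v₀² sin 2θ / g gives sin 2θ = gR/v₀² = 9.80·490/93.1² = 0.5540.
2θ = 33.64° or 180° − 33.64° = 146.4°, so θ = 16.82° or 73.18°.
The larger angle is 73.18°.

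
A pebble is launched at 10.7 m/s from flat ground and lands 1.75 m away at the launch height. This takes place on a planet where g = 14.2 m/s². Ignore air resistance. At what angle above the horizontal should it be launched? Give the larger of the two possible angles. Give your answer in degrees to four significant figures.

83.73°

From R = (v₀²/g) sin 2θ: sin 2θ = 14.2 × 1.75 / 114.49 = 0.2170.
2θ = 12.54° or 180° − 12.54° = 167.5°, so θ = 6.268° or 83.73°.
The larger angle is 83.73°.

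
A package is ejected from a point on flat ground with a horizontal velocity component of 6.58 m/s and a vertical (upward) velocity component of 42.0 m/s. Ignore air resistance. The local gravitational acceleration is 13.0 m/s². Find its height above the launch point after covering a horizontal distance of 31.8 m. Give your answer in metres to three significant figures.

Time to reach x = 31.8 m: t = x/vₓ = 31.8/6.580 = 4.833 s.
Height: y = v_y0 t − ½ g t² = 42.00 × 4.833 − 6.500 × 4.833² = 203.0 − 151.8 = 51.16 m.

51.2 m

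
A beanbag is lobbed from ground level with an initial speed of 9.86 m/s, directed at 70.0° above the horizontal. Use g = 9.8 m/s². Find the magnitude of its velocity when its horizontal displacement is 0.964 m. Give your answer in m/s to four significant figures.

Components: vₓ = 9.860 cos 70.0° = 3.372 m/s, v_y0 = 9.860 sin 70.0° = 9.265 m/s.
x = vₓ t ⇒ t = 0.964/3.372 = 0.2859 s.
Vertical velocity there: v_y = v_y0 − g t = 9.265 − 9.80 × 0.2859 = 6.464 m/s.
Speed: √(vₓ² + v_y²) = √(3.372² + 6.464²) = 7.291 m/s.

7.291 m/s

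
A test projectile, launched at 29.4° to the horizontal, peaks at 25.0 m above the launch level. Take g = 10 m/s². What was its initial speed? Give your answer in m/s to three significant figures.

At the peak v_y = 0, so v_y0 = √(2gH) = √(2 × 10.0 × 25.0) = 22.36 m/s.
v_y0 = v₀ sin θ ⇒ v₀ = 22.36 / sin 29.4° = 45.55 m/s.

45.6 m/s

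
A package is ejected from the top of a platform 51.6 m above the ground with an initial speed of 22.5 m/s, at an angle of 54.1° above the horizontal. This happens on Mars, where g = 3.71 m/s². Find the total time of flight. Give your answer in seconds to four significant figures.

Resolve: vₓ = 22.50 cos 54.1° = 13.19 m/s and v_y0 = 22.50 sin 54.1° = 18.23 m/s.
With up positive and y = 0 at the ground: y(t) = 51.6 + (18.23) t − 1.855 t². Setting y = 0 and taking the positive root: t = [18.23 + √(18.23² + 2·3.71·51.6)] / 3.71 = (18.23 + 26.74) / 3.71 = 12.12 s.

12.12 s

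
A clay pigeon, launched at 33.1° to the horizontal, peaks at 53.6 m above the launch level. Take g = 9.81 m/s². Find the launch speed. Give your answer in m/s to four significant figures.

At the peak v_y = 0, so v_y0 = √(2gH) = √(2 × 9.81 × 53.6) = 32.43 m/s.
v_y0 = v₀ sin θ ⇒ v₀ = 32.43 / sin 33.1° = 59.38 m/s.

59.38 m/s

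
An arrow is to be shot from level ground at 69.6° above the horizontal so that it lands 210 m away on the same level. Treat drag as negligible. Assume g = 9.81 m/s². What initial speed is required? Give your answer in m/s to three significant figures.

From R = (v₀² / g) sin 2θ: v₀ = √(gR / sin 2θ).
v₀ = √(9.81 × 210 / sin 139.2°) = √(2060 / 0.6534) = √3152.8 = 56.15 m/s.

56.1 m/s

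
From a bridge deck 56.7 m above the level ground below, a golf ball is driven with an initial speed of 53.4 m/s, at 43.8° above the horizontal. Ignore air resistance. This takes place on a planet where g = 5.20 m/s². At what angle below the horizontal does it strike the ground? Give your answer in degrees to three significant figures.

48.9°

Resolve: vₓ = 53.40 cos 43.8° = 38.54 m/s and v_y0 = 53.40 sin 43.8° = 36.96 m/s.
Vertical motion (up positive, ground at y = 0): 2.600 t² − (36.96) t − 56.7 = 0, so t = (36.96 + √(36.96² + 2·5.20·56.7)) / 5.20 = (36.96 + 44.22) / 5.20 = 15.61 s.
At impact: v_y = v_y0 − g t = −44.22 m/s; vₓ = 38.54 m/s.
Angle below horizontal: arctan(|v_y|/vₓ) = arctan(44.22/38.54) = 48.93°.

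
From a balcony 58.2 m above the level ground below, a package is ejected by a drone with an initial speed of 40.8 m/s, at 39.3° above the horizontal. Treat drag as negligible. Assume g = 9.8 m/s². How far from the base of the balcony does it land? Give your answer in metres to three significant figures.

220 m

vₓ = 40.80 cos 39.3° = 31.57 m/s; v_y0 = 40.80 sin 39.3° = 25.84 m/s.
Vertical motion (up positive, ground at y = 0): 4.900 t² − (25.84) t − 58.2 = 0, so t = (25.84 + √(25.84² + 2·9.80·58.2)) / 9.80 = (25.84 + 42.53) / 9.80 = 6.976 s.
Horizontal distance: R = vₓ t = 31.57 × 6.976 = 220.3 m.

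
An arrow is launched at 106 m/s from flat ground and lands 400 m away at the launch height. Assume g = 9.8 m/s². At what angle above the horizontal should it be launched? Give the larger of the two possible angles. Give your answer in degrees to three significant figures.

R = v₀² sin 2θ / g gives sin 2θ = gR/v₀² = 9.80·400/106² = 0.3489.
2θ = 20.42° or 180° − 20.42° = 159.6°, so θ = 10.21° or 79.79°.
The larger angle is 79.79°.

79.8°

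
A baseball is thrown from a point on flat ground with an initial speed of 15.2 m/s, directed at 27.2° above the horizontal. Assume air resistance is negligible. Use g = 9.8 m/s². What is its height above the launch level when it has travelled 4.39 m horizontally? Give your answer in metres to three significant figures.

vₓ = 15.20 cos 27.2° = 13.52 m/s; v_y0 = 15.20 sin 27.2° = 6.948 m/s.
At x = 4.39 m, t = x/vₓ = 4.39/13.52 = 0.3247 s.
Height: y = v_y0 t − ½ g t² = 6.948 × 0.3247 − 4.900 × 0.3247² = 2.256 − 0.5167 = 1.739 m.

1.74 m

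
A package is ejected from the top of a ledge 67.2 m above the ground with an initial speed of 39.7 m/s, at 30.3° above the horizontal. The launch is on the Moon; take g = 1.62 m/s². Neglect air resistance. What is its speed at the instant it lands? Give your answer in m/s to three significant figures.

Horizontal component vₓ = 39.70 cos 30.3° = 34.28 m/s; vertical v_y0 = 39.70 sin 30.3° = 20.03 m/s.
With up positive and y = 0 at the ground: y(t) = 67.2 + (20.03) t − 0.8100 t². Setting y = 0 and taking the positive root: t = [20.03 + √(20.03² + 2·1.62·67.2)] / 1.62 = (20.03 + 24.88) / 1.62 = 27.72 s.
Vertical velocity at impact: v_y = v_y0 − g t = 20.03 − 1.62 × 27.72 = −24.88 m/s.
Speed: |v| = √(vₓ² + v_y²) = √(34.28² + 24.88²) = 42.35 m/s.

42.4 m/s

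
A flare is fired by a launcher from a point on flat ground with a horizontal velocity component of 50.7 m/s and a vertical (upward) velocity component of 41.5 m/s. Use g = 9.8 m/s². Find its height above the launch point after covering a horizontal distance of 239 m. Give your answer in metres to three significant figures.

x = vₓ t ⇒ t = 239/50.70 = 4.714 s.
Height: y = v_y0 t − ½ g t² = 41.50 × 4.714 − 4.900 × 4.714² = 195.6 − 108.9 = 86.74 m.

86.7 m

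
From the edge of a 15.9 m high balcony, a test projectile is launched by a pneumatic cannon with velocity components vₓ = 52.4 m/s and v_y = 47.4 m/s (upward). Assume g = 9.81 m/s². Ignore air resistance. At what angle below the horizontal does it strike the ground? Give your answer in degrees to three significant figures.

44.0°

Vertical motion (up positive, ground at y = 0): 4.905 t² − (47.40) t − 15.9 = 0, so t = (47.40 + √(47.40² + 2·9.81·15.9)) / 9.81 = (47.40 + 50.58) / 9.81 = 9.988 s.
At impact: v_y = v_y0 − g t = −50.58 m/s; vₓ = 52.40 m/s.
Angle below horizontal: arctan(|v_y|/vₓ) = arctan(50.58/52.40) = 43.99°.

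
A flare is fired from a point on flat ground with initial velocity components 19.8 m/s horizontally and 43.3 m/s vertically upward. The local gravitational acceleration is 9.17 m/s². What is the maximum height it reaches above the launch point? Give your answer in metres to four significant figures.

102.2 m

At the apex v_y = 0, so H = v_y0²/(2g) = 43.30²/18.34 = 102.2 m.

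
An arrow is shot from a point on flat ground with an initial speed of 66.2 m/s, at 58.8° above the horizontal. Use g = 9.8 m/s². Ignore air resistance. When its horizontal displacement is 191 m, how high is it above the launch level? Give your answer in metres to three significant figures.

Resolve: vₓ = 66.20 cos 58.8° = 34.29 m/s and v_y0 = 66.20 sin 58.8° = 56.63 m/s.
x = vₓ t ⇒ t = 191/34.29 = 5.570 s.
Height: y = v_y0 t − ½ g t² = 56.63 × 5.570 − 4.900 × 5.570² = 315.4 − 152.0 = 163.4 m.

163 m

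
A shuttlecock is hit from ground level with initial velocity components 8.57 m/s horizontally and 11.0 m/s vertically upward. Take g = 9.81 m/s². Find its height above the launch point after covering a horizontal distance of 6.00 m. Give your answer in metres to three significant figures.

x = vₓ t ⇒ t = 6.00/8.570 = 0.7001 s.
Height: y = v_y0 t − ½ g t² = 11.00 × 0.7001 − 4.905 × 0.7001² = 7.701 − 2.404 = 5.297 m.

5.30 m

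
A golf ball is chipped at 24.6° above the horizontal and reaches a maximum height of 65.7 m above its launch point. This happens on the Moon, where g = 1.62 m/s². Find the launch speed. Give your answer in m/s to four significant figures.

At the peak v_y = 0, so v_y0 = √(2gH) = √(2 × 1.62 × 65.7) = 14.59 m/s.
v_y0 = v₀ sin θ ⇒ v₀ = 14.59 / sin 24.6° = 35.05 m/s.

35.05 m/s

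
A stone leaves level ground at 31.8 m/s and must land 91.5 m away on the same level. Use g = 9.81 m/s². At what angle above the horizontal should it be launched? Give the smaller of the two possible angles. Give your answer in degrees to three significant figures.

R = v₀² sin 2θ / g gives sin 2θ = gR/v₀² = 9.81·91.5/31.8² = 0.8876.
2θ = 62.58° or 180° − 62.58° = 117.4°, so θ = 31.29° or 58.71°.
The smaller angle is 31.29°.

31.3°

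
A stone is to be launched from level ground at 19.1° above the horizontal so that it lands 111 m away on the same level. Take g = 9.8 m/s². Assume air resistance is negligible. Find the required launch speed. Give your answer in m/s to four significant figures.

Level-ground range: R = v₀² sin(2θ)/g, so v₀ = √(gR / sin 2θ).
v₀ = √(9.80 × 111 / sin 38.20°) = √(1088 / 0.6184) = √1759.0 = 41.94 m/s.

41.94 m/s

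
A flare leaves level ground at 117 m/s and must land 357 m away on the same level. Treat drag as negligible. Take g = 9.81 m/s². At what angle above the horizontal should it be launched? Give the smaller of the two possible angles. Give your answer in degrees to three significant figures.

7.41°

From R = (v₀²/g) sin 2θ: sin 2θ = 9.81 × 357 / 13689 = 0.2558.
2θ = 14.82° or 180° − 14.82° = 165.2°, so θ = 7.412° or 82.59°.
The smaller angle is 7.412°.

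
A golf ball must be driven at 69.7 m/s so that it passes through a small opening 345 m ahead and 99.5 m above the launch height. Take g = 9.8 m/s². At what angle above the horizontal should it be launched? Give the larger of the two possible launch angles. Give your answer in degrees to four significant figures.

62.52°

Trajectory: y = x tanθ − g x² (1 + tan²θ)/(2v₀²). With x = 345, y = 99.5, v₀ = 69.7, g = 9.80:
120.1 tan²θ − 345 tanθ + (219.6) = 0.
tanθ = [345 ± √(345² − 4 × 120.1 × (219.6))] / (2 × 120.1) = (345 ± 116.6) / 240.1, giving tanθ = 0.9513 or 1.922.
θ = 43.57° or 62.52°; the larger is 62.52°.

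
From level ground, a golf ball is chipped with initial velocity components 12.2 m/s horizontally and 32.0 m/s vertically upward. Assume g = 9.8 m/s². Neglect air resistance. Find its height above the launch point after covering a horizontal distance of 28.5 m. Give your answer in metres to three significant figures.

48.0 m

x = vₓ t ⇒ t = 28.5/12.20 = 2.336 s.
Height: y = v_y0 t − ½ g t² = 32.00 × 2.336 − 4.900 × 2.336² = 74.75 − 26.74 = 48.01 m.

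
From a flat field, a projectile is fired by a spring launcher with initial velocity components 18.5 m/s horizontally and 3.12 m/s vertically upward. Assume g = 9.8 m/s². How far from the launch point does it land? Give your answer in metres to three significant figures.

Time aloft: T = 2 v_y0 / g = 2 × 3.120 / 9.80 = 0.6367 s.
Horizontal distance R = vₓ T = 18.50 × 0.6367 = 11.78 m.

11.8 m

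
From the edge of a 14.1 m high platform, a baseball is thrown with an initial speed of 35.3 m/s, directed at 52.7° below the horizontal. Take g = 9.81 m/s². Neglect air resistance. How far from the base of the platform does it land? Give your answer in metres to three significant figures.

9.94 m

vₓ = 35.30 cos 52.7° = 21.39 m/s; v_y0 = −28.08 m/s (downward).
Vertical motion (up positive, ground at y = 0): 4.905 t² − (−28.08) t − 14.1 = 0, so t = (−28.08 + √(28.08² + 2·9.81·14.1)) / 9.81 = (−28.08 + 32.64) / 9.81 = 0.4645 s.
Horizontal distance: R = vₓ t = 21.39 × 0.4645 = 9.935 m.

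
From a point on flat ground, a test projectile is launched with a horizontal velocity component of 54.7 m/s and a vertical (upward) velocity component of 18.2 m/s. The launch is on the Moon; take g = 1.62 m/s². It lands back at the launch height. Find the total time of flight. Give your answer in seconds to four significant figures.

22.47 s

Landing at launch height ⇒ T = 2 v_y0 / g = 2 × 18.20 / 1.62 = 22.47 s.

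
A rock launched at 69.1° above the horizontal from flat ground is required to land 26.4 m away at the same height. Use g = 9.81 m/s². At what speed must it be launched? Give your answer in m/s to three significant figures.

19.7 m/s

From R = (v₀² / g) sin 2θ: v₀ = √(gR / sin 2θ).
v₀ = √(9.81 × 26.4 / sin 138.2°) = √(259.0 / 0.6665) = √388.55 = 19.71 m/s.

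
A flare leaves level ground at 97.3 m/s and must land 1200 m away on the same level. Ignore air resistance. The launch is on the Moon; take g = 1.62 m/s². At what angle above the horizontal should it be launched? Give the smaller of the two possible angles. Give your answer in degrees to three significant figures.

Level-ground range R = v₀² sin(2θ)/g ⇒ sin(2θ) = gR/v₀² = 1.62 × 1200 / 97.3² = 0.2053.
2θ = 11.85° or 180° − 11.85° = 168.2°, so θ = 5.925° or 84.08°.
The smaller angle is 5.925°.

5.92°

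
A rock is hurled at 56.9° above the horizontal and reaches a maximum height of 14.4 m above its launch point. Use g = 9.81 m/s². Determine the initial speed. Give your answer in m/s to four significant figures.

20.06 m/s

At the peak v_y = 0, so v_y0 = √(2gH) = √(2 × 9.81 × 14.4) = 16.81 m/s.
v_y0 = v₀ sin θ ⇒ v₀ = 16.81 / sin 56.9° = 20.06 m/s.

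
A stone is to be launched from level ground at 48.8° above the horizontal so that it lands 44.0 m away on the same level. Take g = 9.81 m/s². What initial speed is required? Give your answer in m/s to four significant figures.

From R = (v₀² / g) sin 2θ: v₀ = √(gR / sin 2θ).
v₀ = √(9.81 × 44.0 / sin 97.60°) = √(431.6 / 0.9912) = √435.47 = 20.87 m/s.

20.87 m/s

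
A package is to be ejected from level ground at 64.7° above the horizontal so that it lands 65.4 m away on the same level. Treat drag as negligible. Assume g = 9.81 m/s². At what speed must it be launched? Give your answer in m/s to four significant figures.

On level ground R = v₀² sin 2θ / g ⇒ v₀ = √(gR / sin 2θ).
v₀ = √(9.81 × 65.4 / sin 129.4°) = √(641.6 / 0.7727) = √830.27 = 28.81 m/s.

28.81 m/s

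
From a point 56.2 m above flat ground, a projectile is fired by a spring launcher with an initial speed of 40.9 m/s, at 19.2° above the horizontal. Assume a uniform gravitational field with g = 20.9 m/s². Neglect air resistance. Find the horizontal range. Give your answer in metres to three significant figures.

118 m

Horizontal component vₓ = 40.90 cos 19.2° = 38.62 m/s; vertical v_y0 = 40.90 sin 19.2° = 13.45 m/s.
With up positive and y = 0 at the ground: y(t) = 56.2 + (13.45) t − 10.45 t². Setting y = 0 and taking the positive root: t = [13.45 + √(13.45² + 2·20.9·56.2)] / 20.9 = (13.45 + 50.30) / 20.9 = 3.050 s.
Horizontal distance: R = vₓ t = 38.62 × 3.050 = 117.8 m.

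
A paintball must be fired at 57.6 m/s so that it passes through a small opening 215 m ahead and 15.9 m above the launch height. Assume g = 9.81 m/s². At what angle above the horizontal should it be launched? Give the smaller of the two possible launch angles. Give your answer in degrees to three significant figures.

24.6°

Trajectory: y = x tanθ − g x² (1 + tan²θ)/(2v₀²). With x = 215, y = 15.9, v₀ = 57.6, g = 9.81:
68.34 tan²θ − 215 tanθ + (84.24) = 0.
tanθ = [215 ± √(215² − 4 × 68.34 × (84.24))] / (2 × 68.34) = (215 ± 152.3) / 136.7, giving tanθ = 0.4587 or 2.687.
θ = 24.64° or 69.59°; the smaller is 24.64°.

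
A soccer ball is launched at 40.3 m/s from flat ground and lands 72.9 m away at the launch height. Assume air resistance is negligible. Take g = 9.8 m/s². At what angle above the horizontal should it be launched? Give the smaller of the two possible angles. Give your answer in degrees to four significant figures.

13.05°

From R = (v₀²/g) sin 2θ: sin 2θ = 9.80 × 72.9 / 1624.1 = 0.4399.
2θ = 26.10° or 180° − 26.10° = 153.9°, so θ = 13.05° or 76.95°.
The smaller angle is 13.05°.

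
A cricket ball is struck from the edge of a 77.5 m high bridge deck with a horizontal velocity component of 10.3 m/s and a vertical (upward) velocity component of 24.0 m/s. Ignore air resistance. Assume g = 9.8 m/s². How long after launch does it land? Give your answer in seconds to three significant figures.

With up positive and y = 0 at the ground: y(t) = 77.5 + (24.00) t − 4.900 t². Setting y = 0 and taking the positive root: t = [24.00 + √(24.00² + 2·9.80·77.5)] / 9.80 = (24.00 + 45.77) / 9.80 = 7.120 s.

7.12 s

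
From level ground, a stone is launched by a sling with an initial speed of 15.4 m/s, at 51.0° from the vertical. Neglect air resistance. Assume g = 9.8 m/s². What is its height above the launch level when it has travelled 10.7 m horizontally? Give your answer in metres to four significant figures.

4.748 m

Horizontal component vₓ = 15.40 sin 51.0° = 11.97 m/s; vertical v_y0 = 15.40 cos 51.0° = 9.692 m/s.
x = vₓ t ⇒ t = 10.7/11.97 = 0.8940 s.
Height: y = v_y0 t − ½ g t² = 9.692 × 0.8940 − 4.900 × 0.8940² = 8.665 − 3.917 = 4.748 m.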